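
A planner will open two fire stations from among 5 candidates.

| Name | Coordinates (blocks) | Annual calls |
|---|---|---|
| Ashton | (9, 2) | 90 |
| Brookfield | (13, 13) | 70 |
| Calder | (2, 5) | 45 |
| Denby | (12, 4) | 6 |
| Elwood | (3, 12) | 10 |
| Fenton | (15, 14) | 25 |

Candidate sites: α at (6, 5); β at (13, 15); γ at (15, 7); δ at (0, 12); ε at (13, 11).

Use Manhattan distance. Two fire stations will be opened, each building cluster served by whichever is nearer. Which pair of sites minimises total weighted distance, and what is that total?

Evaluate every pair (each demand assigned to the nearer of the two):
  {α, β}: total = 1077
  {α, ε}: total = 1127
  {α, γ}: total = 1591
  {δ, ε}: total = 1918
  {β, γ}: total = 2046
  {γ, ε}: total = 2076
  {γ, δ}: total = 2196
  {α, δ}: total = 2197
  {β, δ}: total = 2252
  {β, ε}: total = 2308
Best pair: {α, β} with total 1077.

{α, β}, total 1077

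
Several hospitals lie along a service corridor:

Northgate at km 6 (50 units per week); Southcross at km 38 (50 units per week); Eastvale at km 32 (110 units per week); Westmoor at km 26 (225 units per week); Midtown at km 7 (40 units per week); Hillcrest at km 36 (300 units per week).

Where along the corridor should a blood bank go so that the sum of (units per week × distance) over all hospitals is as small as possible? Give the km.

x = 32

For a sum of weighted absolute distances on a line, the optimum is the weighted median (not the mean). Total weight W = 775; half-weight = 387.5.
Sort by position and accumulate weight:
  km 6 (Northgate, w=50) → cum 50
  km 7 (Midtown, w=40) → cum 90
  km 26 (Westmoor, w=225) → cum 315
  km 32 (Eastvale, w=110) → cum 425  ≥ 387.5 → median here
  km 36 (Hillcrest, w=300) → cum 725
  km 38 (Southcross, w=50) → cum 775
Optimal location: km 32.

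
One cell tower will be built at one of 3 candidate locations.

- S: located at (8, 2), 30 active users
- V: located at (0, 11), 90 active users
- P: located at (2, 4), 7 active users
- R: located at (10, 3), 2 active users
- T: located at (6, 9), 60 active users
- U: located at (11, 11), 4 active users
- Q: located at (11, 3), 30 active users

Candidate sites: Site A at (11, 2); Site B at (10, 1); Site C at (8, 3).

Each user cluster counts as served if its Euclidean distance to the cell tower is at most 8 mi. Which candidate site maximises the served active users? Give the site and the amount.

Site C, covering 129

Coverage radius r = 8 mi; a point is covered iff (Δx)²+(Δy)² ≤ 8² = 64.
  Site A (11, 2): covers {S, R, Q} → 62
  Site B (10, 1): covers {S, R, Q} → 62
  Site C (8, 3): covers {S, P, R, T, Q} → 129
Maximum coverage at Site C: 129 active users.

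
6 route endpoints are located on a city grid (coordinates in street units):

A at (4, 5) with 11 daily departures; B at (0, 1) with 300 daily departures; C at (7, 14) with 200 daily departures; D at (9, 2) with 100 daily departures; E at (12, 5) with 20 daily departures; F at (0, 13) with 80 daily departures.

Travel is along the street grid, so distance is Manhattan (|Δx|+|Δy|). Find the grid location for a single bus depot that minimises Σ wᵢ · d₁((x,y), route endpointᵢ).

Manhattan distance separates: Σwᵢ(|x−xᵢ|+|y−yᵢ|) = Σwᵢ|x−xᵢ| + Σwᵢ|y−yᵢ|, so x and y are optimised independently as 1-D weighted medians.
Total weight W = 711; half = 355.5.
x-coordinate, sorted with cumulative weight:
  x=0 (B, w=300) cum 300
  x=0 (F, w=80) cum 380  ← median
  x=4 (A, w=11) cum 391
  x=7 (C, w=200) cum 591
  x=9 (D, w=100) cum 691
  x=12 (E, w=20) cum 711
⇒ x* = 0
y-coordinate, sorted with cumulative weight:
  y=1 (B, w=300) cum 300
  y=2 (D, w=100) cum 400  ← median
  y=5 (A, w=11) cum 411
  y=5 (E, w=20) cum 431
  y=13 (F, w=80) cum 511
  y=14 (C, w=200) cum 711
⇒ y* = 2

(0, 2)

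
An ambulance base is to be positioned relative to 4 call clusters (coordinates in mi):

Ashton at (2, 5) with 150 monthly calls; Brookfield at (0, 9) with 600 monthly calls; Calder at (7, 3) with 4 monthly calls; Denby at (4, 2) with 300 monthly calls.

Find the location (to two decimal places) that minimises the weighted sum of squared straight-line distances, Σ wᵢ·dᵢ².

(1.45, 6.42)

The minimiser of Σwᵢ‖p−pᵢ‖² is the weighted centroid p* = (Σwᵢpᵢ)/(Σwᵢ).
Σwᵢ = 1054.
Σwᵢxᵢ = 150·2 + 600·0 + 4·7 + 300·4 = 1528.
Σwᵢyᵢ = 150·5 + 600·9 + 4·3 + 300·2 = 6762.
x* = 1528/1054 = 1.45, y* = 6762/1054 = 6.42.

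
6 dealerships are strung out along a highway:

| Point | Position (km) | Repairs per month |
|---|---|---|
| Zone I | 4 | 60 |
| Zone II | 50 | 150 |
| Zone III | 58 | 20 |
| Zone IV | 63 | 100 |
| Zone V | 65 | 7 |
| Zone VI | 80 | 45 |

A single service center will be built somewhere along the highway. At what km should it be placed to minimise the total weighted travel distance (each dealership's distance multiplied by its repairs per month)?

x = 50

For a sum of weighted absolute distances on a line, the optimum is the weighted median (not the mean). Total weight W = 382; half-weight = 191.
Sort by position and accumulate weight:
  km 4 (Zone I, w=60) → cum 60
  km 50 (Zone II, w=150) → cum 210  ≥ 191 → median here
  km 58 (Zone III, w=20) → cum 230
  km 63 (Zone IV, w=100) → cum 330
  km 65 (Zone V, w=7) → cum 337
  km 80 (Zone VI, w=45) → cum 382
Optimal location: km 50.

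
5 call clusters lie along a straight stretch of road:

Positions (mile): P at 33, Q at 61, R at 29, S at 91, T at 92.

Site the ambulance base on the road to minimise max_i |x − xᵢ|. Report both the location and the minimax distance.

The 1-center on a line is the midpoint of the two extreme points: leftmost at 29, rightmost at 92.
Optimal location = (29 + 92)/2 = 60.5; maximum distance = (92 − 29)/2 = 31.5.

location 60.5, max distance 31.5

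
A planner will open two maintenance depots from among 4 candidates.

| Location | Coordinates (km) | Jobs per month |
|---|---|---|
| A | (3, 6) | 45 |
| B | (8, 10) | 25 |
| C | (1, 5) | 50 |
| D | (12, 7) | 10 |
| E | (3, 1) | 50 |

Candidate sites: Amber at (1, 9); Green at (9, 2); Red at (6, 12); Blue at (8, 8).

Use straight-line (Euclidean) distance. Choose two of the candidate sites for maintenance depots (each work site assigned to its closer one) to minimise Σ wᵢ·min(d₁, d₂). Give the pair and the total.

Evaluate every pair (each demand assigned to the nearer of the two):
  {Amber, Blue}: total = 865.8
  {Amber, Green}: total = 901.5
  {Amber, Red}: total = 923.4
  {Green, Blue}: total = 1018.5
  {Red, Blue}: total = 1144.5
  {Green, Red}: total = 1162.2
Best pair: {Amber, Blue} with total 865.8.

{Amber, Blue}, total 865.8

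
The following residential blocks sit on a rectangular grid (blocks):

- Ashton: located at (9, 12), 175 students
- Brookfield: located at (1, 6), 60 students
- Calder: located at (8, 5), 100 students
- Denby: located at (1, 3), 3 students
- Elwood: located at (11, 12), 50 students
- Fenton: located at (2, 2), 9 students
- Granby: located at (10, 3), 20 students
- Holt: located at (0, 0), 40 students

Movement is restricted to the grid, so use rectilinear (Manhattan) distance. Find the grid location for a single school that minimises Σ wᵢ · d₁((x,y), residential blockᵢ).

(9, 6)

Manhattan distance separates: Σwᵢ(|x−xᵢ|+|y−yᵢ|) = Σwᵢ|x−xᵢ| + Σwᵢ|y−yᵢ|, so x and y are optimised independently as 1-D weighted medians.
Total weight W = 457; half = 228.5.
x-coordinate, sorted with cumulative weight:
  x=0 (Holt, w=40) cum 40
  x=1 (Brookfield, w=60) cum 100
  x=1 (Denby, w=3) cum 103
  x=2 (Fenton, w=9) cum 112
  x=8 (Calder, w=100) cum 212
  x=9 (Ashton, w=175) cum 387  ← median
  x=10 (Granby, w=20) cum 407
  x=11 (Elwood, w=50) cum 457
⇒ x* = 9
y-coordinate, sorted with cumulative weight:
  y=0 (Holt, w=40) cum 40
  y=2 (Fenton, w=9) cum 49
  y=3 (Denby, w=3) cum 52
  y=3 (Granby, w=20) cum 72
  y=5 (Calder, w=100) cum 172
  y=6 (Brookfield, w=60) cum 232  ← median
  y=12 (Ashton, w=175) cum 407
  y=12 (Elwood, w=50) cum 457
⇒ y* = 6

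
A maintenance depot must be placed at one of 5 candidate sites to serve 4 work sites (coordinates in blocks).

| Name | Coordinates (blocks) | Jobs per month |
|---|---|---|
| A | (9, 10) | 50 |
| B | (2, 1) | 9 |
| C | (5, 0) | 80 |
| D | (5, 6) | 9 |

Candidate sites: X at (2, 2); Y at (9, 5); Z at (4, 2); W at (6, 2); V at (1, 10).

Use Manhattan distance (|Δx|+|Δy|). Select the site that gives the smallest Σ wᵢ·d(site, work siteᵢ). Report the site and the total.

W, total 880 blocks

Total weighted distance at each candidate:
  X (2, 2): total = 1222
  Y (9, 5): total = 1114
  Z (4, 2): total = 962
  W (6, 2): total = 880
  V (1, 10): total = 1682
Minimum is at W with total 880 blocks.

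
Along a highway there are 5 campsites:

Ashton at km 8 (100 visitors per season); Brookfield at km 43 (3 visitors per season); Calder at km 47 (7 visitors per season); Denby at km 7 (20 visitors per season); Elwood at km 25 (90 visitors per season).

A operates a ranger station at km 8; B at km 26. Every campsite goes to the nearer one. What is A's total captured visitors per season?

120

The indifferent point is the midpoint (8+26)/2 = 17; campsites left of it (closer to A at 8) go to A, those right go to B.
  Denby at 7 (w=20) → A
  Ashton at 8 (w=100) → A
  Elwood at 25 (w=90) → B
  Brookfield at 43 (w=3) → B
  Calder at 47 (w=7) → B
A captures 120; B captures 100.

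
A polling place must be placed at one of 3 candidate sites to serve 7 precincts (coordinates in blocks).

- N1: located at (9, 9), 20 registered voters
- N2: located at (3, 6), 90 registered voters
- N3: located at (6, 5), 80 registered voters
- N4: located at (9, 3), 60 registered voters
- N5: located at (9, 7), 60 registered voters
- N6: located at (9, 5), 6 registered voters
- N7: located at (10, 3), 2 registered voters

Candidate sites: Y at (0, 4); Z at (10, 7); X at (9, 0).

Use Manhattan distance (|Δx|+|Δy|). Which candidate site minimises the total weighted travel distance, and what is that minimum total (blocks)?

Total weighted distance at each candidate:
  Y (0, 4): total = 2692
  Z (10, 7): total = 1646
  X (9, 0): total = 2538
Minimum is at Z with total 1646 blocks.

Z, total 1646 blocks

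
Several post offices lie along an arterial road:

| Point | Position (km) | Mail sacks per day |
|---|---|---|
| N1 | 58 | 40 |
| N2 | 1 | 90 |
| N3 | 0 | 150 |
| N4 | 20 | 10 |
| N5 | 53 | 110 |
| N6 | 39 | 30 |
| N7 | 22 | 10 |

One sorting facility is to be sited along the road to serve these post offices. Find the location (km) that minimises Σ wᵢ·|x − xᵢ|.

For a sum of weighted absolute distances on a line, the optimum is the weighted median (not the mean). Total weight W = 440; half-weight = 220.
Sort by position and accumulate weight:
  km 0 (N3, w=150) → cum 150
  km 1 (N2, w=90) → cum 240  ≥ 220 → median here
  km 20 (N4, w=10) → cum 250
  km 22 (N7, w=10) → cum 260
  km 39 (N6, w=30) → cum 290
  km 53 (N5, w=110) → cum 400
  km 58 (N1, w=40) → cum 440
Optimal location: km 1.

x = 1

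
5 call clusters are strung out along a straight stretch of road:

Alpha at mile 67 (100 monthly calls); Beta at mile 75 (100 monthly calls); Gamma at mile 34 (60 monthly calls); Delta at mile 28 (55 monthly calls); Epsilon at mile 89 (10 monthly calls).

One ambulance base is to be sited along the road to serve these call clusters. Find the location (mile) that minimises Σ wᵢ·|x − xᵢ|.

For a sum of weighted absolute distances on a line, the optimum is the weighted median (not the mean). Total weight W = 325; half-weight = 162.5.
Sort by position and accumulate weight:
  mile 28 (Delta, w=55) → cum 55
  mile 34 (Gamma, w=60) → cum 115
  mile 67 (Alpha, w=100) → cum 215  ≥ 162.5 → median here
  mile 75 (Beta, w=100) → cum 315
  mile 89 (Epsilon, w=10) → cum 325
Optimal location: mile 67.

x = 67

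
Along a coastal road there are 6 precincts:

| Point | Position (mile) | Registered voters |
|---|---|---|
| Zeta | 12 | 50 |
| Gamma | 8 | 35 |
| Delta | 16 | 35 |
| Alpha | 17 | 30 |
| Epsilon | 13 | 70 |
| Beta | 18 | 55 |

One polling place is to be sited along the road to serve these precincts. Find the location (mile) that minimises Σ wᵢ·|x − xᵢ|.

x = 13

For a sum of weighted absolute distances on a line, the optimum is the weighted median (not the mean). Total weight W = 275; half-weight = 137.5.
Sort by position and accumulate weight:
  mile 8 (Gamma, w=35) → cum 35
  mile 12 (Zeta, w=50) → cum 85
  mile 13 (Epsilon, w=70) → cum 155  ≥ 137.5 → median here
  mile 16 (Delta, w=35) → cum 190
  mile 17 (Alpha, w=30) → cum 220
  mile 18 (Beta, w=55) → cum 275
Optimal location: mile 13.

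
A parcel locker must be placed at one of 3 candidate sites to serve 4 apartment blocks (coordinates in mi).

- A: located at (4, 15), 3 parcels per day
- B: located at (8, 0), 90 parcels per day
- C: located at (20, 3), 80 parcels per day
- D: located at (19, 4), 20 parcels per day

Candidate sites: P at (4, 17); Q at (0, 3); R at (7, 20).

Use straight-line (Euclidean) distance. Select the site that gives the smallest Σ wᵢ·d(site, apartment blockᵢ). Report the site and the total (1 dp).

Q, total 2787.4 mi

Total weighted distance at each candidate:
  P (4, 17): total = 3675.6
  Q (0, 3): total = 2787.4
  R (7, 20): total = 3931.8
Minimum is at Q with total 2787.4 mi.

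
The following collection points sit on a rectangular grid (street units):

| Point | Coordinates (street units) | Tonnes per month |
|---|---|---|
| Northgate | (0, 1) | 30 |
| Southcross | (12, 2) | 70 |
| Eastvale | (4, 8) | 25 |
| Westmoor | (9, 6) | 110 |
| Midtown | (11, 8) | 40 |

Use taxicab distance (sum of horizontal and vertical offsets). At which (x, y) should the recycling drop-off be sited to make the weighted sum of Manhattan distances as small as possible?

(9, 6)

Manhattan distance separates: Σwᵢ(|x−xᵢ|+|y−yᵢ|) = Σwᵢ|x−xᵢ| + Σwᵢ|y−yᵢ|, so x and y are optimised independently as 1-D weighted medians.
Total weight W = 275; half = 137.5.
x-coordinate, sorted with cumulative weight:
  x=0 (Northgate, w=30) cum 30
  x=4 (Eastvale, w=25) cum 55
  x=9 (Westmoor, w=110) cum 165  ← median
  x=11 (Midtown, w=40) cum 205
  x=12 (Southcross, w=70) cum 275
⇒ x* = 9
y-coordinate, sorted with cumulative weight:
  y=1 (Northgate, w=30) cum 30
  y=2 (Southcross, w=70) cum 100
  y=6 (Westmoor, w=110) cum 210  ← median
  y=8 (Eastvale, w=25) cum 235
  y=8 (Midtown, w=40) cum 275
⇒ y* = 6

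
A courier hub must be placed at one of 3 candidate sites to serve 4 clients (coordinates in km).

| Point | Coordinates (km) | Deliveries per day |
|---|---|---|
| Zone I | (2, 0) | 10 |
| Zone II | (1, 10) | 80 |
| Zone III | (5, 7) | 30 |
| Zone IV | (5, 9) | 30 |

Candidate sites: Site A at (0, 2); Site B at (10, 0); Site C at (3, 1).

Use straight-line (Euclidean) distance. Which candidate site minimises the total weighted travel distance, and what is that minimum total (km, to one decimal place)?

Total weighted distance at each candidate:
  Site A (0, 2): total = 1143.5
  Site B (10, 0): total = 1723.2
  Site C (3, 1): total = 1188.8
Minimum is at Site A with total 1143.5 km.

Site A, total 1143.5 km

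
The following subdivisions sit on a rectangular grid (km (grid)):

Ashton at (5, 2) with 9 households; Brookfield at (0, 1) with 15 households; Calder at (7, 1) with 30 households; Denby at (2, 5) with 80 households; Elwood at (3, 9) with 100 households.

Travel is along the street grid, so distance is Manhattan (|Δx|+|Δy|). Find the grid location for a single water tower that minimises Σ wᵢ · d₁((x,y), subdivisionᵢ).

Manhattan distance separates: Σwᵢ(|x−xᵢ|+|y−yᵢ|) = Σwᵢ|x−xᵢ| + Σwᵢ|y−yᵢ|, so x and y are optimised independently as 1-D weighted medians.
Total weight W = 234; half = 117.
x-coordinate, sorted with cumulative weight:
  x=0 (Brookfield, w=15) cum 15
  x=2 (Denby, w=80) cum 95
  x=3 (Elwood, w=100) cum 195  ← median
  x=5 (Ashton, w=9) cum 204
  x=7 (Calder, w=30) cum 234
⇒ x* = 3
y-coordinate, sorted with cumulative weight:
  y=1 (Brookfield, w=15) cum 15
  y=1 (Calder, w=30) cum 45
  y=2 (Ashton, w=9) cum 54
  y=5 (Denby, w=80) cum 134  ← median
  y=9 (Elwood, w=100) cum 234
⇒ y* = 5

(3, 5)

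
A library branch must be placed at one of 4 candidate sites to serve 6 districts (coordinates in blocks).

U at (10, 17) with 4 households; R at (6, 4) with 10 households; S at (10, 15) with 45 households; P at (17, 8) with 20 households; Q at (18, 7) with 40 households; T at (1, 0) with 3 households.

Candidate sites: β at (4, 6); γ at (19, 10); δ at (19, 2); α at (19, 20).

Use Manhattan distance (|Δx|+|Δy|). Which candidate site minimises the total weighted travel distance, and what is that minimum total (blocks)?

Total weighted distance at each candidate:
  β (4, 6): total = 1710
  γ (19, 10): total = 1208
  δ (19, 2): total = 1696
  α (19, 20): total = 1922
Minimum is at γ with total 1208 blocks.

γ, total 1208 blocks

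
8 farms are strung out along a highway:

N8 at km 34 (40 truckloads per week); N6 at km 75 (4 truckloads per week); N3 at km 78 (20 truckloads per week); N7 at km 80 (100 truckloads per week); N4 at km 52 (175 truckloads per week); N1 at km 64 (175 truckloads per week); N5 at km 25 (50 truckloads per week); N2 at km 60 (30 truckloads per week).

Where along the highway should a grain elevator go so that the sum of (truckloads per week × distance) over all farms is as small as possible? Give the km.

For a sum of weighted absolute distances on a line, the optimum is the weighted median (not the mean). Total weight W = 594; half-weight = 297.
Sort by position and accumulate weight:
  km 25 (N5, w=50) → cum 50
  km 34 (N8, w=40) → cum 90
  km 52 (N4, w=175) → cum 265
  km 60 (N2, w=30) → cum 295
  km 64 (N1, w=175) → cum 470  ≥ 297 → median here
  km 75 (N6, w=4) → cum 474
  km 78 (N3, w=20) → cum 494
  km 80 (N7, w=100) → cum 594
Optimal location: km 64.

x = 64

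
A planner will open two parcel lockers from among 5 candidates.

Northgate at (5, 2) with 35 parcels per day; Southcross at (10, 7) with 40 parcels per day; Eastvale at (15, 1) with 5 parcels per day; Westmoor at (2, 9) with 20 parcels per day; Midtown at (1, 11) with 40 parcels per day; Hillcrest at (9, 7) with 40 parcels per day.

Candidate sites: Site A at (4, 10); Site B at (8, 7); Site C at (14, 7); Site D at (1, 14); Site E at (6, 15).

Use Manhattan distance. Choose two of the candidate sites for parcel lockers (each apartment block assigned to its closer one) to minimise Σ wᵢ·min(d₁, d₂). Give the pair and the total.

Evaluate every pair (each demand assigned to the nearer of the two):
  {Site A, Site B}: total = 685
  {Site B, Site D}: total = 705
  {Site A, Site C}: total = 930
  {Site B, Site E}: total = 985
  {Site B, Site C}: total = 1035
  {Site C, Site D}: total = 1125
  {Site A, Site D}: total = 1275
  {Site A, Site E}: total = 1315
  {Site C, Site E}: total = 1445
  {Site D, Site E}: total = 1765
Best pair: {Site A, Site B} with total 685.

{Site A, Site B}, total 685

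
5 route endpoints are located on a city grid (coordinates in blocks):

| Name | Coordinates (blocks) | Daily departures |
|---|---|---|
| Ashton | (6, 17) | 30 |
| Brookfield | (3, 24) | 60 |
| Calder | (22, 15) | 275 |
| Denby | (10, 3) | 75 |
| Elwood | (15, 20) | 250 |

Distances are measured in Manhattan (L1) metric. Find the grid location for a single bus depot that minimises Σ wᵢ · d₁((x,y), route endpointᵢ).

(15, 15)

Manhattan distance separates: Σwᵢ(|x−xᵢ|+|y−yᵢ|) = Σwᵢ|x−xᵢ| + Σwᵢ|y−yᵢ|, so x and y are optimised independently as 1-D weighted medians.
Total weight W = 690; half = 345.
x-coordinate, sorted with cumulative weight:
  x=3 (Brookfield, w=60) cum 60
  x=6 (Ashton, w=30) cum 90
  x=10 (Denby, w=75) cum 165
  x=15 (Elwood, w=250) cum 415  ← median
  x=22 (Calder, w=275) cum 690
⇒ x* = 15
y-coordinate, sorted with cumulative weight:
  y=3 (Denby, w=75) cum 75
  y=15 (Calder, w=275) cum 350  ← median
  y=17 (Ashton, w=30) cum 380
  y=20 (Elwood, w=250) cum 630
  y=24 (Brookfield, w=60) cum 690
⇒ y* = 15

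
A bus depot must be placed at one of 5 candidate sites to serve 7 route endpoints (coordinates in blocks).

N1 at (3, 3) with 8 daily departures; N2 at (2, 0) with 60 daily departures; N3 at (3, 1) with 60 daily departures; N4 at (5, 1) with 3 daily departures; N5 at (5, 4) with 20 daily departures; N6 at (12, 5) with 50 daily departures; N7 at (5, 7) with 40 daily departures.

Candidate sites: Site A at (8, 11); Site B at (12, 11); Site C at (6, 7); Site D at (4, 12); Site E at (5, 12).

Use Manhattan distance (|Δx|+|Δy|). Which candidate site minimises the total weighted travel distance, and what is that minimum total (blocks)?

Total weighted distance at each candidate:
  Site A (8, 11): total = 3043
  Site B (12, 11): total = 3607
  Site C (6, 7): total = 1797
  Site D (4, 12): total = 2846
  Site E (5, 12): total = 2861
Minimum is at Site C with total 1797 blocks.

Site C, total 1797 blocks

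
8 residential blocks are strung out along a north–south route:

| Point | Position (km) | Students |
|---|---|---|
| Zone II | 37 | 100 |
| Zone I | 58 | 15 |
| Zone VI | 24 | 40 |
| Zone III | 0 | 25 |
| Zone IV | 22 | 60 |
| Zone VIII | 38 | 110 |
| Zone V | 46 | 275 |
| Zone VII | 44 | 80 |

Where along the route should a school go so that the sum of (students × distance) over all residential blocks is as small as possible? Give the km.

x = 44

For a sum of weighted absolute distances on a line, the optimum is the weighted median (not the mean). Total weight W = 705; half-weight = 352.5.
Sort by position and accumulate weight:
  km 0 (Zone III, w=25) → cum 25
  km 22 (Zone IV, w=60) → cum 85
  km 24 (Zone VI, w=40) → cum 125
  km 37 (Zone II, w=100) → cum 225
  km 38 (Zone VIII, w=110) → cum 335
  km 44 (Zone VII, w=80) → cum 415  ≥ 352.5 → median here
  km 46 (Zone V, w=275) → cum 690
  km 58 (Zone I, w=15) → cum 705
Optimal location: km 44.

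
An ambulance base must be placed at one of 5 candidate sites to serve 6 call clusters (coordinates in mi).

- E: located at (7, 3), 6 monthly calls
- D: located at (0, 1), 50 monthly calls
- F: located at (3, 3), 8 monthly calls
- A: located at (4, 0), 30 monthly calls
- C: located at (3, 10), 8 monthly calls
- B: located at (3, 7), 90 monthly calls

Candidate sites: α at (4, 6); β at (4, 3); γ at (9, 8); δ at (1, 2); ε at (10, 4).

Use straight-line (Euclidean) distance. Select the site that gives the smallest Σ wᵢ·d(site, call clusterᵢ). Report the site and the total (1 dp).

Total weighted distance at each candidate:
  α (4, 6): total = 711.2
  β (4, 3): total = 767.3
  γ (9, 8): total = 1545.9
  δ (1, 2): total = 783.9
  ε (10, 4): total = 1573.1
Minimum is at α with total 711.2 mi.

α, total 711.2 mi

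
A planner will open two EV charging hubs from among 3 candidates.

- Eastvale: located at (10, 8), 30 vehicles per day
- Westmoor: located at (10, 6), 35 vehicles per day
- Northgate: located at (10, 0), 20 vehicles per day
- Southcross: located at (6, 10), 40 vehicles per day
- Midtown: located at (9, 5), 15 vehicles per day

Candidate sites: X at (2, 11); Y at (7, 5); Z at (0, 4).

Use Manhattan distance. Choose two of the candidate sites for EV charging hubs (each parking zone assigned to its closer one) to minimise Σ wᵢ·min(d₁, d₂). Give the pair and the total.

Evaluate every pair (each demand assigned to the nearer of the two):
  {X, Y}: total = 710
  {Y, Z}: total = 750
  {X, Z}: total = 1380
Best pair: {X, Y} with total 710.

{X, Y}, total 710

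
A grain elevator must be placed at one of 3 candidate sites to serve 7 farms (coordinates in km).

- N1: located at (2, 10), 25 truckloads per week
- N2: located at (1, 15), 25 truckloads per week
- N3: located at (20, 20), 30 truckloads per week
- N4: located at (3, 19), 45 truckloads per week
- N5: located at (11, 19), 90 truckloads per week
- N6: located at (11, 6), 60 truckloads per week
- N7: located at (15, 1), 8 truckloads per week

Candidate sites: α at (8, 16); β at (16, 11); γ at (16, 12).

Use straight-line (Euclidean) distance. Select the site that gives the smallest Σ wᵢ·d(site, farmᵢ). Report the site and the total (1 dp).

Total weighted distance at each candidate:
  α (8, 16): total = 2171.5
  β (16, 11): total = 3075.1
  γ (16, 12): total = 2999.9
Minimum is at α with total 2171.5 km.

α, total 2171.5 km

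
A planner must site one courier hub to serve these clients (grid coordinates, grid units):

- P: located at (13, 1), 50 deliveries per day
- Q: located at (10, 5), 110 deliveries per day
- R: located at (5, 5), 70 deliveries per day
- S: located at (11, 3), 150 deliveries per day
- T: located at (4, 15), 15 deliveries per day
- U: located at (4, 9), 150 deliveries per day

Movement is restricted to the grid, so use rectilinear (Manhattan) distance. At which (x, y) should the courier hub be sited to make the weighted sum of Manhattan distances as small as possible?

(10, 5)

Manhattan distance separates: Σwᵢ(|x−xᵢ|+|y−yᵢ|) = Σwᵢ|x−xᵢ| + Σwᵢ|y−yᵢ|, so x and y are optimised independently as 1-D weighted medians.
Total weight W = 545; half = 272.5.
x-coordinate, sorted with cumulative weight:
  x=4 (T, w=15) cum 15
  x=4 (U, w=150) cum 165
  x=5 (R, w=70) cum 235
  x=10 (Q, w=110) cum 345  ← median
  x=11 (S, w=150) cum 495
  x=13 (P, w=50) cum 545
⇒ x* = 10
y-coordinate, sorted with cumulative weight:
  y=1 (P, w=50) cum 50
  y=3 (S, w=150) cum 200
  y=5 (Q, w=110) cum 310  ← median
  y=5 (R, w=70) cum 380
  y=9 (U, w=150) cum 530
  y=15 (T, w=15) cum 545
⇒ y* = 5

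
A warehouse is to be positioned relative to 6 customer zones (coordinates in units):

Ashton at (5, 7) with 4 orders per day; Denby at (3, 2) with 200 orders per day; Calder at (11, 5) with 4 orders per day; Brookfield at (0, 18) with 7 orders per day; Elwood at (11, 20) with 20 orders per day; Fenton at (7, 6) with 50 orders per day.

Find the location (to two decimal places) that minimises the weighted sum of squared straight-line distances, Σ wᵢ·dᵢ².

The minimiser of Σwᵢ‖p−pᵢ‖² is the weighted centroid p* = (Σwᵢpᵢ)/(Σwᵢ).
Σwᵢ = 285.
Σwᵢxᵢ = 4·5 + 200·3 + 4·11 + 7·0 + 20·11 + 50·7 = 1234.
Σwᵢyᵢ = 4·7 + 200·2 + 4·5 + 7·18 + 20·20 + 50·6 = 1274.
x* = 1234/285 = 4.33, y* = 1274/285 = 4.47.

(4.33, 4.47)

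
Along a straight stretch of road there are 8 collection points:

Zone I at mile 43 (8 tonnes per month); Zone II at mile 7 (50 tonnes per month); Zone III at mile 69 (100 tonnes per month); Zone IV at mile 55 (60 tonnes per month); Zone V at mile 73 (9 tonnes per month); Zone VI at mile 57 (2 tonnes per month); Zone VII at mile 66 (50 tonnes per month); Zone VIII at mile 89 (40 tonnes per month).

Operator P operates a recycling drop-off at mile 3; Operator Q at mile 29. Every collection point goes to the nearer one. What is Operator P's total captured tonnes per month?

The indifferent point is the midpoint (3+29)/2 = 16; collection points left of it (closer to Operator P at 3) go to Operator P, those right go to Operator Q.
  Zone II at 7 (w=50) → Operator P
  Zone I at 43 (w=8) → Operator Q
  Zone IV at 55 (w=60) → Operator Q
  Zone VI at 57 (w=2) → Operator Q
  Zone VII at 66 (w=50) → Operator Q
  Zone III at 69 (w=100) → Operator Q
  Zone V at 73 (w=9) → Operator Q
  Zone VIII at 89 (w=40) → Operator Q
Operator P captures 50; Operator Q captures 269.

50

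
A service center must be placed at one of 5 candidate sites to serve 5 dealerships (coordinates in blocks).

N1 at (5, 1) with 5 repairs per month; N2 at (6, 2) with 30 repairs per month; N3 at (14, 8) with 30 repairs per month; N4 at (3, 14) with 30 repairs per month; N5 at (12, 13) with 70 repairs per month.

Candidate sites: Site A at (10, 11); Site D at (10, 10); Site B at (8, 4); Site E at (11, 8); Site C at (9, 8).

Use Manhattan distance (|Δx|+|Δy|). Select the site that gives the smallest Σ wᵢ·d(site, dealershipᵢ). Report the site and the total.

Site A, total 1255 blocks

Total weighted distance at each candidate:
  Site A (10, 11): total = 1255
  Site D (10, 10): total = 1290
  Site B (8, 4): total = 1810
  Site E (11, 8): total = 1325
  Site C (9, 8): total = 1395
Minimum is at Site A with total 1255 blocks.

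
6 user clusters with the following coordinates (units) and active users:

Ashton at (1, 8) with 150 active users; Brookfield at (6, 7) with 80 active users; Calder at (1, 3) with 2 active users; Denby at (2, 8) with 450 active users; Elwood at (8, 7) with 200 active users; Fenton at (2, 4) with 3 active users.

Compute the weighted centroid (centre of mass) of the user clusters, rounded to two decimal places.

The minimiser of Σwᵢ‖p−pᵢ‖² is the weighted centroid p* = (Σwᵢpᵢ)/(Σwᵢ).
Σwᵢ = 885.
Σwᵢxᵢ = 150·1 + 80·6 + 2·1 + 450·2 + 200·8 + 3·2 = 3138.
Σwᵢyᵢ = 150·8 + 80·7 + 2·3 + 450·8 + 200·7 + 3·4 = 6778.
x* = 3138/885 = 3.55, y* = 6778/885 = 7.66.

(3.55, 7.66)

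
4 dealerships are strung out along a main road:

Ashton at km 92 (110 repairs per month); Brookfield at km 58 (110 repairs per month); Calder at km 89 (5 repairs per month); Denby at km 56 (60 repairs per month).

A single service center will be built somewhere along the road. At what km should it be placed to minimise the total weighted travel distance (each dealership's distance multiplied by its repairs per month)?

For a sum of weighted absolute distances on a line, the optimum is the weighted median (not the mean). Total weight W = 285; half-weight = 142.5.
Sort by position and accumulate weight:
  km 56 (Denby, w=60) → cum 60
  km 58 (Brookfield, w=110) → cum 170  ≥ 142.5 → median here
  km 89 (Calder, w=5) → cum 175
  km 92 (Ashton, w=110) → cum 285
Optimal location: km 58.

x = 58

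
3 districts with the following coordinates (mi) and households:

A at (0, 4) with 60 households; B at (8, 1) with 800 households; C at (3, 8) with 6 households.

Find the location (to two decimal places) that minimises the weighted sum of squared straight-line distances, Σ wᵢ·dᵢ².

The minimiser of Σwᵢ‖p−pᵢ‖² is the weighted centroid p* = (Σwᵢpᵢ)/(Σwᵢ).
Σwᵢ = 866.
Σwᵢxᵢ = 60·0 + 800·8 + 6·3 = 6418.
Σwᵢyᵢ = 60·4 + 800·1 + 6·8 = 1088.
x* = 6418/866 = 7.41, y* = 1088/866 = 1.26.

(7.41, 1.26)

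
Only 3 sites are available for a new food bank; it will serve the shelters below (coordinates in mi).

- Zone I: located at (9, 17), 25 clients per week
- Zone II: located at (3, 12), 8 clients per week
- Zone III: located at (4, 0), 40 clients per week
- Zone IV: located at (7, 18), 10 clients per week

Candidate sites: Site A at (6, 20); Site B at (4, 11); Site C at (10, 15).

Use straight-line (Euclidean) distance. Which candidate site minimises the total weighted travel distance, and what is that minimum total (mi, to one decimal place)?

Total weighted distance at each candidate:
  Site A (6, 20): total = 1000.8
  Site B (4, 11): total = 722.7
  Site C (10, 15): total = 805.5
Minimum is at Site B with total 722.7 mi.

Site B, total 722.7 mi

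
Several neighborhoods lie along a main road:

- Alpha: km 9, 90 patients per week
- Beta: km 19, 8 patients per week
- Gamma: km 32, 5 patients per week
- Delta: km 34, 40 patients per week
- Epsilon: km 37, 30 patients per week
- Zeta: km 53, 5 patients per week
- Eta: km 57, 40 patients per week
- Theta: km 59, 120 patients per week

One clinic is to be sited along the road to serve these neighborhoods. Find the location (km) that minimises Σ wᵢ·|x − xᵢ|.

x = 37

For a sum of weighted absolute distances on a line, the optimum is the weighted median (not the mean). Total weight W = 338; half-weight = 169.
Sort by position and accumulate weight:
  km 9 (Alpha, w=90) → cum 90
  km 19 (Beta, w=8) → cum 98
  km 32 (Gamma, w=5) → cum 103
  km 34 (Delta, w=40) → cum 143
  km 37 (Epsilon, w=30) → cum 173  ≥ 169 → median here
  km 53 (Zeta, w=5) → cum 178
  km 57 (Eta, w=40) → cum 218
  km 59 (Theta, w=120) → cum 338
Optimal location: km 37.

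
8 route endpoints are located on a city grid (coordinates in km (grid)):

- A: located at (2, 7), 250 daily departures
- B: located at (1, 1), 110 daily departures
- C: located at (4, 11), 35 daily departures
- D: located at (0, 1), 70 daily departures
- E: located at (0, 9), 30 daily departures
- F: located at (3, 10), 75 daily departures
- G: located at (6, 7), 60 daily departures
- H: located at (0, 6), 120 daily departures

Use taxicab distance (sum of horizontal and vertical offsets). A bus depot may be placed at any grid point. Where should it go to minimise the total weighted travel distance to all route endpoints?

Manhattan distance separates: Σwᵢ(|x−xᵢ|+|y−yᵢ|) = Σwᵢ|x−xᵢ| + Σwᵢ|y−yᵢ|, so x and y are optimised independently as 1-D weighted medians.
Total weight W = 750; half = 375.
x-coordinate, sorted with cumulative weight:
  x=0 (D, w=70) cum 70
  x=0 (E, w=30) cum 100
  x=0 (H, w=120) cum 220
  x=1 (B, w=110) cum 330
  x=2 (A, w=250) cum 580  ← median
  x=3 (F, w=75) cum 655
  x=4 (C, w=35) cum 690
  x=6 (G, w=60) cum 750
⇒ x* = 2
y-coordinate, sorted with cumulative weight:
  y=1 (B, w=110) cum 110
  y=1 (D, w=70) cum 180
  y=6 (H, w=120) cum 300
  y=7 (A, w=250) cum 550  ← median
  y=7 (G, w=60) cum 610
  y=9 (E, w=30) cum 640
  y=10 (F, w=75) cum 715
  y=11 (C, w=35) cum 750
⇒ y* = 7

(2, 7)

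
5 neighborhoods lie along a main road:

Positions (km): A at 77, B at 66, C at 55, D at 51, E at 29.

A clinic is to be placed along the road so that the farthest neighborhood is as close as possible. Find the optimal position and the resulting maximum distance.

location 53, max distance 24

The 1-center on a line is the midpoint of the two extreme points: leftmost at 29, rightmost at 77.
Optimal location = (29 + 77)/2 = 53; maximum distance = (77 − 29)/2 = 24.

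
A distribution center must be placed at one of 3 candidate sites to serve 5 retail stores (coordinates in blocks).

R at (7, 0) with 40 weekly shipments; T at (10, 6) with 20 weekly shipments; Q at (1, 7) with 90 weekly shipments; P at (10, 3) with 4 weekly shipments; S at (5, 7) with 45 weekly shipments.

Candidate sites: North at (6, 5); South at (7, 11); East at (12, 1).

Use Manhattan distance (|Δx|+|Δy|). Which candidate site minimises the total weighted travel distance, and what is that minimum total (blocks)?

Total weighted distance at each candidate:
  North (6, 5): total = 1129
  South (7, 11): total = 1814
  East (12, 1): total = 2511
Minimum is at North with total 1129 blocks.

North, total 1129 blocks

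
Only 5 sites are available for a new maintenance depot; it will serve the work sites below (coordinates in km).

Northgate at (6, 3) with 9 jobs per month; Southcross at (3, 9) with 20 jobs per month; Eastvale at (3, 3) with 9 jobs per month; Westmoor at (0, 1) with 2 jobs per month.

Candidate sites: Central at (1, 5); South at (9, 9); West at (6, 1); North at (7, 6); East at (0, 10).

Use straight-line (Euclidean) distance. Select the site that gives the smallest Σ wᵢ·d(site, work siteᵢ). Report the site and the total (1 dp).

Central, total 171.6 km

Total weighted distance at each candidate:
  Central (1, 5): total = 171.6
  South (9, 9): total = 280.8
  West (6, 1): total = 233.3
  North (7, 6): total = 190.7
  East (0, 10): total = 232.8
Minimum is at Central with total 171.6 km.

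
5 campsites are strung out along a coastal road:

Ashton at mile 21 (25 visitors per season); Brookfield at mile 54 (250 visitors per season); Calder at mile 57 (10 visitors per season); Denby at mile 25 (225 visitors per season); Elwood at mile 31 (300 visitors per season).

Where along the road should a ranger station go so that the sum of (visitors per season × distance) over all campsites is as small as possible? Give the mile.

For a sum of weighted absolute distances on a line, the optimum is the weighted median (not the mean). Total weight W = 810; half-weight = 405.
Sort by position and accumulate weight:
  mile 21 (Ashton, w=25) → cum 25
  mile 25 (Denby, w=225) → cum 250
  mile 31 (Elwood, w=300) → cum 550  ≥ 405 → median here
  mile 54 (Brookfield, w=250) → cum 800
  mile 57 (Calder, w=10) → cum 810
Optimal location: mile 31.

x = 31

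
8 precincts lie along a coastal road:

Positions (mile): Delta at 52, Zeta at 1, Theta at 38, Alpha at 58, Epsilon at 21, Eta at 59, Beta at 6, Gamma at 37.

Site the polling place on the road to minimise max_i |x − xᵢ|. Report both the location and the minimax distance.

location 30, max distance 29

The 1-center on a line is the midpoint of the two extreme points: leftmost at 1, rightmost at 59.
Optimal location = (1 + 59)/2 = 30; maximum distance = (59 − 1)/2 = 29.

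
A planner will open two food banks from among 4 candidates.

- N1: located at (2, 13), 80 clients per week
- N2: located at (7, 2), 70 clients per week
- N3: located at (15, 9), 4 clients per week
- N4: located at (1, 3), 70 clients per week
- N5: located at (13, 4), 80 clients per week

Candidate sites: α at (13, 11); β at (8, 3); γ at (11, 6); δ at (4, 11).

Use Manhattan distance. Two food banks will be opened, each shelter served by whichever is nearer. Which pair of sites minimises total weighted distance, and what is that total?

{β, δ}, total 1482

Evaluate every pair (each demand assigned to the nearer of the two):
  {β, δ}: total = 1482
  {γ, δ}: total = 1998
  {α, β}: total = 2166
  {β, γ}: total = 2258
  {α, δ}: total = 2506
  {α, γ}: total = 2846
Best pair: {β, δ} with total 1482.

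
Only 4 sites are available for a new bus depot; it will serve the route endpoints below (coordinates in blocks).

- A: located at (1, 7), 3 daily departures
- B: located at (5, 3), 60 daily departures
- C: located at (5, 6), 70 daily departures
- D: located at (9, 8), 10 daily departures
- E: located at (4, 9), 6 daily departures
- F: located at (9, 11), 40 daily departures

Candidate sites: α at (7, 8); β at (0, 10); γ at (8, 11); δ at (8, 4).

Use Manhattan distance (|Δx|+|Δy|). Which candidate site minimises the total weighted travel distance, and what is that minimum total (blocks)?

α, total 965 blocks

Total weighted distance at each candidate:
  α (7, 8): total = 965
  β (0, 10): total = 1902
  γ (8, 11): total = 1369
  δ (8, 4): total = 1044
Minimum is at α with total 965 blocks.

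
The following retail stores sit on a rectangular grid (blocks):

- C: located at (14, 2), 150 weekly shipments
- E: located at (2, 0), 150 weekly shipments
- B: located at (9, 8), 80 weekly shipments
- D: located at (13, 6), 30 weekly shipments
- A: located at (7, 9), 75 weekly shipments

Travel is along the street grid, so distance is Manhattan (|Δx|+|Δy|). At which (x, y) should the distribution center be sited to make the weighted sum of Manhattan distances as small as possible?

Manhattan distance separates: Σwᵢ(|x−xᵢ|+|y−yᵢ|) = Σwᵢ|x−xᵢ| + Σwᵢ|y−yᵢ|, so x and y are optimised independently as 1-D weighted medians.
Total weight W = 485; half = 242.5.
x-coordinate, sorted with cumulative weight:
  x=2 (E, w=150) cum 150
  x=7 (A, w=75) cum 225
  x=9 (B, w=80) cum 305  ← median
  x=13 (D, w=30) cum 335
  x=14 (C, w=150) cum 485
⇒ x* = 9
y-coordinate, sorted with cumulative weight:
  y=0 (E, w=150) cum 150
  y=2 (C, w=150) cum 300  ← median
  y=6 (D, w=30) cum 330
  y=8 (B, w=80) cum 410
  y=9 (A, w=75) cum 485
⇒ y* = 2

(9, 2)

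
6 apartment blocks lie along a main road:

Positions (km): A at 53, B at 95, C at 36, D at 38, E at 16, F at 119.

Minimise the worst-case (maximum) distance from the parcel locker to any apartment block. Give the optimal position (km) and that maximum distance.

The 1-center on a line is the midpoint of the two extreme points: leftmost at 16, rightmost at 119.
Optimal location = (16 + 119)/2 = 67.5; maximum distance = (119 − 16)/2 = 51.5.

location 67.5, max distance 51.5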